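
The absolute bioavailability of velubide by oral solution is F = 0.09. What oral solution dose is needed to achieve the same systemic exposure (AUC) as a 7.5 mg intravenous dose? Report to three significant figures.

For equal systemic exposure: F × D_ev = D_iv
D_ev = D_iv / F = 7.5 / 0.09 = 83.3333 mg

D_oral = 83.3 mg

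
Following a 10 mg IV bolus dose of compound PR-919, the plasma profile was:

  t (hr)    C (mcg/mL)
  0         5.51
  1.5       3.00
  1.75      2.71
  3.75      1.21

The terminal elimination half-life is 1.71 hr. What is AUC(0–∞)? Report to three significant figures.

Trapezoidal AUC_0→3.75:
  [0→1.5]: (5.51+3.00)/2 × 1.5 = 6.3825
  [1.5→1.75]: (3.00+2.71)/2 × 0.25 = 0.71375
  [1.75→3.75]: (2.71+1.21)/2 × 2 = 3.92
  Sum = 11.01625 mcg/mL·hr
k_e = ln2 / t½ = 0.693147 / 1.71 = 0.4053 hr^-1
Extrapolated tail: C_last / k_e = 1.21 / 0.4053 = 2.985
AUC_0→∞ = 11.01625 + 2.985 = 14.00125 mcg/mL·hr

AUC = 14.0 mcg/mL·hr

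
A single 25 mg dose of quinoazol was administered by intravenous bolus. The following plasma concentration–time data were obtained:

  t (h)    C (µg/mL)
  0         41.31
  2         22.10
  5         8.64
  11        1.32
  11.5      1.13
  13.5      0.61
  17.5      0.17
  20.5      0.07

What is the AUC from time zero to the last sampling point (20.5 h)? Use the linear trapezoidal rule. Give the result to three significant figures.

Trapezoidal AUC_0→20.5:
  [0→2]: (41.31+22.10)/2 × 2 = 63.41
  [2→5]: (22.10+8.64)/2 × 3 = 46.11
  [5→11]: (8.64+1.32)/2 × 6 = 29.88
  [11→11.5]: (1.32+1.13)/2 × 0.5 = 0.6125
  [11.5→13.5]: (1.13+0.61)/2 × 2 = 1.74
  [13.5→17.5]: (0.61+0.17)/2 × 4 = 1.56
  [17.5→20.5]: (0.17+0.07)/2 × 3 = 0.36
  Sum = 143.6725 µg/mL·h

AUC = 144 µg/mL·h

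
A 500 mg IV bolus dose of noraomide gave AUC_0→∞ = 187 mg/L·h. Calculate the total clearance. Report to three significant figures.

CL = Dose_iv / AUC_0→∞
   = 500 / 187 = 2.6738 L/h

CL = 2.67 L/h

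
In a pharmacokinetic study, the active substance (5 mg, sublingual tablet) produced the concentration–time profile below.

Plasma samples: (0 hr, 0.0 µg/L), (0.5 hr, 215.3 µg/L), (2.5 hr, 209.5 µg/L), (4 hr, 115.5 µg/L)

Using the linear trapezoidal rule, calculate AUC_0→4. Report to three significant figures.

AUC = 722 µg/L·hr

Trapezoidal AUC_0→4:
  [0→0.5]: (0.0+215.3)/2 × 0.5 = 53.825
  [0.5→2.5]: (215.3+209.5)/2 × 2 = 424.8
  [2.5→4]: (209.5+115.5)/2 × 1.5 = 243.75
  Sum = 722.375 µg/L·hr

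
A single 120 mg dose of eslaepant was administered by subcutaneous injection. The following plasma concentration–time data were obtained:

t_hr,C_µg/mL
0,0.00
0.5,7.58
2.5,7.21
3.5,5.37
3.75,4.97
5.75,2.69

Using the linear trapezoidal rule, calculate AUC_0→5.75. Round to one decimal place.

Trapezoidal AUC_0→5.75:
  [0→0.5]: (0.00+7.58)/2 × 0.5 = 1.895
  [0.5→2.5]: (7.58+7.21)/2 × 2 = 14.79
  [2.5→3.5]: (7.21+5.37)/2 × 1 = 6.29
  [3.5→3.75]: (5.37+4.97)/2 × 0.25 = 1.2925
  [3.75→5.75]: (4.97+2.69)/2 × 2 = 7.66
  Sum = 31.9275 µg/mL·hr

AUC = 31.9 µg/mL·hr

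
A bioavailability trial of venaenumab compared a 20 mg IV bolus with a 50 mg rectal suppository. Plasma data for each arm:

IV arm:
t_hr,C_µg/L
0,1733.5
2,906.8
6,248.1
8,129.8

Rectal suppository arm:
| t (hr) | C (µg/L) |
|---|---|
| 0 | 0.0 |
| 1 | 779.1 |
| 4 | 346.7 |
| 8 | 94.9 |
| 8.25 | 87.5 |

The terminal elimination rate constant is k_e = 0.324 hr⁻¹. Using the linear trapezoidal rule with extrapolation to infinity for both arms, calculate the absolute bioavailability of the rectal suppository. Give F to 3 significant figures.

F = 0.227

Trapezoidal AUC_0→8 (IV):
  [0→2]: (1733.5+906.8)/2 × 2 = 2640.3
  [2→6]: (906.8+248.1)/2 × 4 = 2309.8
  [6→8]: (248.1+129.8)/2 × 2 = 377.9
  Sum = 5328.0 µg/L·hr
IV tail: 129.8/0.324 = 400.617; AUC_iv,0→∞ = 5328.0 + 400.617 = 5728.617 µg/L·hr
Trapezoidal AUC_0→8.25 (rectal suppository):
  [0→1]: (0.0+779.1)/2 × 1 = 389.55
  [1→4]: (779.1+346.7)/2 × 3 = 1688.7
  [4→8]: (346.7+94.9)/2 × 4 = 883.2
  [8→8.25]: (94.9+87.5)/2 × 0.25 = 22.8
  Sum = 2984.25 µg/L·hr
rectal suppository tail: 87.5/0.324 = 270.062; AUC_ev,0→∞ = 2984.25 + 270.062 = 3254.312 µg/L·hr
F = (AUC_ev/D_ev)/(AUC_iv/D_iv) = (3254.312/50)/(5728.617/20) = 65.08624/286.43085 = 0.2272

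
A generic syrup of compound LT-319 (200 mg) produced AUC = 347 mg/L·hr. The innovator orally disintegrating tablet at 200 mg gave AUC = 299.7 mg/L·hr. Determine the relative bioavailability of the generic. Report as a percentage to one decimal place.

F_rel = (AUC_test/D_test) / (AUC_ref/D_ref)
      = (347/200) / (299.7/200)
      = 1.735 / 1.4985 = 1.1578 = 115.78%

F_rel = 115.8%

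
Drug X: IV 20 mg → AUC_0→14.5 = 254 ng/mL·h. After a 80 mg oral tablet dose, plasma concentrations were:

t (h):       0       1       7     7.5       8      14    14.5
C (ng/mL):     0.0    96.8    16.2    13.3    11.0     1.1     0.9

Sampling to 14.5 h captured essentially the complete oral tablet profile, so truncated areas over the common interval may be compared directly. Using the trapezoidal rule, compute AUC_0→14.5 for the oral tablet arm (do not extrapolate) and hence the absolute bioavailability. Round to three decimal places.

Trapezoidal AUC_0→14.5 (oral tablet):
  [0→1]: (0.0+96.8)/2 × 1 = 48.4
  [1→7]: (96.8+16.2)/2 × 6 = 339.0
  [7→7.5]: (16.2+13.3)/2 × 0.5 = 7.375
  [7.5→8]: (13.3+11.0)/2 × 0.5 = 6.075
  [8→14]: (11.0+1.1)/2 × 6 = 36.3
  [14→14.5]: (1.1+0.9)/2 × 0.5 = 0.5
  Sum = 437.65 ng/mL·h
F = (AUC_ev/D_ev)/(AUC_iv/D_iv) = (437.65/80)/(254/20) = 5.470625/12.7 = 0.4308

F = 0.431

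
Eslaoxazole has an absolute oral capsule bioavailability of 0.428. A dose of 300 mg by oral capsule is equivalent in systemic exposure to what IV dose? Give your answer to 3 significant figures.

Systemic exposure from an extravascular dose = F × D_ev, so the equivalent IV dose is F × D_ev.
D_iv = F × D_ev = 0.428 × 300 = 128.4 mg

D_iv = 128 mg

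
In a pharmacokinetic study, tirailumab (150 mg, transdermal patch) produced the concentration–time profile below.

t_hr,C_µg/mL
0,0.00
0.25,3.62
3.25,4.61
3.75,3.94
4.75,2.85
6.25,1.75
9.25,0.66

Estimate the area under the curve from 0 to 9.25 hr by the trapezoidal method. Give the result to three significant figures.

Trapezoidal AUC_0→9.25:
  [0→0.25]: (0.00+3.62)/2 × 0.25 = 0.4525
  [0.25→3.25]: (3.62+4.61)/2 × 3 = 12.345
  [3.25→3.75]: (4.61+3.94)/2 × 0.5 = 2.1375
  [3.75→4.75]: (3.94+2.85)/2 × 1 = 3.395
  [4.75→6.25]: (2.85+1.75)/2 × 1.5 = 3.45
  [6.25→9.25]: (1.75+0.66)/2 × 3 = 3.615
  Sum = 25.395 µg/mL·hr

AUC = 25.4 µg/mL·hr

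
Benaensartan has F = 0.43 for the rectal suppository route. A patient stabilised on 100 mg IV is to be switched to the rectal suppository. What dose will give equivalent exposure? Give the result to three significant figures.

For equal systemic exposure: F × D_ev = D_iv
D_ev = D_iv / F = 100 / 0.43 = 232.558 mg

D_rectal = 233 mg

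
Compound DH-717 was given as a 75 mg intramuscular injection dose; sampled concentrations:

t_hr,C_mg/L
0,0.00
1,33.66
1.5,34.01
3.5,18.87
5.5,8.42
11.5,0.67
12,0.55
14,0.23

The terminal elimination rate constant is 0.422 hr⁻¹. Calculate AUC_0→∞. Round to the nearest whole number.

AUC = 143 mg/L·hr

Trapezoidal AUC_0→14:
  [0→1]: (0.00+33.66)/2 × 1 = 16.83
  [1→1.5]: (33.66+34.01)/2 × 0.5 = 16.9175
  [1.5→3.5]: (34.01+18.87)/2 × 2 = 52.88
  [3.5→5.5]: (18.87+8.42)/2 × 2 = 27.29
  [5.5→11.5]: (8.42+0.67)/2 × 6 = 27.27
  [11.5→12]: (0.67+0.55)/2 × 0.5 = 0.305
  [12→14]: (0.55+0.23)/2 × 2 = 0.78
  Sum = 142.2725 mg/L·hr
Extrapolated tail: C_last / k_e = 0.23 / 0.422 = 0.545
AUC_0→∞ = 142.2725 + 0.545 = 142.8175 mg/L·hr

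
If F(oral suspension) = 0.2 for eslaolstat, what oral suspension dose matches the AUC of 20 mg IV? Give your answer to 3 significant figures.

For equal systemic exposure: F × D_ev = D_iv
D_ev = D_iv / F = 20 / 0.2 = 100 mg

D_oral = 100 mg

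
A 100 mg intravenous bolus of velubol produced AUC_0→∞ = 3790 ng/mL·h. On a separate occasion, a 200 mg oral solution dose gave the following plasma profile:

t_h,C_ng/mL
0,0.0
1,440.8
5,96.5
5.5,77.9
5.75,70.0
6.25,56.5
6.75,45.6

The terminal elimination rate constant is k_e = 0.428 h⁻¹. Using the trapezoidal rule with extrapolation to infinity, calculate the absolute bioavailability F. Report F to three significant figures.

F = 0.201

Trapezoidal AUC_0→6.75 (oral solution):
  [0→1]: (0.0+440.8)/2 × 1 = 220.4
  [1→5]: (440.8+96.5)/2 × 4 = 1074.6
  [5→5.5]: (96.5+77.9)/2 × 0.5 = 43.6
  [5.5→5.75]: (77.9+70.0)/2 × 0.25 = 18.4875
  [5.75→6.25]: (70.0+56.5)/2 × 0.5 = 31.625
  [6.25→6.75]: (56.5+45.6)/2 × 0.5 = 25.525
  Sum = 1414.2375 ng/mL·h
Tail: C_last/k_e = 45.6/0.428 = 106.542
AUC_0→∞ (oral solution) = 1414.2375 + 106.542 = 1520.7795 ng/mL·h
F = (AUC_ev/D_ev)/(AUC_iv/D_iv) = (1520.7795/200)/(3790/100) = 7.6038975/37.9 = 0.2006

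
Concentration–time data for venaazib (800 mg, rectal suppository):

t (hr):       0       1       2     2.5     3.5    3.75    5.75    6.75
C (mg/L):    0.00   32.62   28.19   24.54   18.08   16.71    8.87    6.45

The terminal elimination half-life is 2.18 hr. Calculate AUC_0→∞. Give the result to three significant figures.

AUC = 139 mg/L·hr

Trapezoidal AUC_0→6.75:
  [0→1]: (0.00+32.62)/2 × 1 = 16.31
  [1→2]: (32.62+28.19)/2 × 1 = 30.405
  [2→2.5]: (28.19+24.54)/2 × 0.5 = 13.1825
  [2.5→3.5]: (24.54+18.08)/2 × 1 = 21.31
  [3.5→3.75]: (18.08+16.71)/2 × 0.25 = 4.34875
  [3.75→5.75]: (16.71+8.87)/2 × 2 = 25.58
  [5.75→6.75]: (8.87+6.45)/2 × 1 = 7.66
  Sum = 118.79625 mg/L·hr
k_e = ln2 / t½ = 0.693147 / 2.18 = 0.3180 hr^-1
Extrapolated tail: C_last / k_e = 6.45 / 0.318 = 20.283
AUC_0→∞ = 118.79625 + 20.283 = 139.07925 mg/L·hr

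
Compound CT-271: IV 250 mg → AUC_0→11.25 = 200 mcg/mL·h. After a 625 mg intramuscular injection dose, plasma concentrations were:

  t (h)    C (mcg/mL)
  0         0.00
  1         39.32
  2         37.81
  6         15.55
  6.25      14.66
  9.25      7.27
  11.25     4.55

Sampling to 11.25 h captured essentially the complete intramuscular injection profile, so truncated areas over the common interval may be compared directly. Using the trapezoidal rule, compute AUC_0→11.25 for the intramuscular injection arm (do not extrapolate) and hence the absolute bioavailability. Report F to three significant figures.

F = 0.427

Trapezoidal AUC_0→11.25 (intramuscular injection):
  [0→1]: (0.00+39.32)/2 × 1 = 19.66
  [1→2]: (39.32+37.81)/2 × 1 = 38.565
  [2→6]: (37.81+15.55)/2 × 4 = 106.72
  [6→6.25]: (15.55+14.66)/2 × 0.25 = 3.77625
  [6.25→9.25]: (14.66+7.27)/2 × 3 = 32.895
  [9.25→11.25]: (7.27+4.55)/2 × 2 = 11.82
  Sum = 213.43625 mcg/mL·h
F = (AUC_ev/D_ev)/(AUC_iv/D_iv) = (213.43625/625)/(200/250) = 0.341498/0.8 = 0.4269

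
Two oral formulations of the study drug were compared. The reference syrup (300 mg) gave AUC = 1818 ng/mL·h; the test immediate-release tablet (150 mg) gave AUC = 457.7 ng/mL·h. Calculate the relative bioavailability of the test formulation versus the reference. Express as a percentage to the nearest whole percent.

F_rel = (AUC_test/D_test) / (AUC_ref/D_ref)
      = (457.7/150) / (1818/300)
      = 3.05133 / 6.06 = 0.5035 = 50.35%

F_rel = 50%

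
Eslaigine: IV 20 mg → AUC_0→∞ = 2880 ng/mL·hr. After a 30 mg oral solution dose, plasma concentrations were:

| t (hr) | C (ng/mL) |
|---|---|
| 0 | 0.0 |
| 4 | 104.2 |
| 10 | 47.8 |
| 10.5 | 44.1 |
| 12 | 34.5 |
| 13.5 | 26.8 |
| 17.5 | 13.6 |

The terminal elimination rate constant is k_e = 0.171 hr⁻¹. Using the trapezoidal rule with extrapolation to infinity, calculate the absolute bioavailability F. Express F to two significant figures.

F = 0.22

Trapezoidal AUC_0→17.5 (oral solution):
  [0→4]: (0.0+104.2)/2 × 4 = 208.4
  [4→10]: (104.2+47.8)/2 × 6 = 456.0
  [10→10.5]: (47.8+44.1)/2 × 0.5 = 22.975
  [10.5→12]: (44.1+34.5)/2 × 1.5 = 58.95
  [12→13.5]: (34.5+26.8)/2 × 1.5 = 45.975
  [13.5→17.5]: (26.8+13.6)/2 × 4 = 80.8
  Sum = 873.1 ng/mL·hr
Tail: C_last/k_e = 13.6/0.171 = 79.532
AUC_0→∞ (oral solution) = 873.1 + 79.532 = 952.632 ng/mL·hr
F = (AUC_ev/D_ev)/(AUC_iv/D_iv) = (952.632/30)/(2880/20) = 31.7544/144 = 0.2205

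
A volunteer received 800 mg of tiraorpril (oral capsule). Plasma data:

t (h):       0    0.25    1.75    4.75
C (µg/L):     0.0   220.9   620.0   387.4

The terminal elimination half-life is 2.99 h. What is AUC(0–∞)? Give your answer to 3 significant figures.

AUC = 3840 µg/L·h

Trapezoidal AUC_0→4.75:
  [0→0.25]: (0.0+220.9)/2 × 0.25 = 27.6125
  [0.25→1.75]: (220.9+620.0)/2 × 1.5 = 630.675
  [1.75→4.75]: (620.0+387.4)/2 × 3 = 1511.1
  Sum = 2169.3875 µg/L·h
k_e = ln2 / t½ = 0.693147 / 2.99 = 0.2318 h^-1
Extrapolated tail: C_last / k_e = 387.4 / 0.2318 = 1671.268
AUC_0→∞ = 2169.3875 + 1671.268 = 3840.6555 µg/L·h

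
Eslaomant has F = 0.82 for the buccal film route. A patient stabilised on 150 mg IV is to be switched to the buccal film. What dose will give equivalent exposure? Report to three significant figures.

D_buccal = 183 mg

For equal systemic exposure: F × D_ev = D_iv
D_ev = D_iv / F = 150 / 0.82 = 182.927 mg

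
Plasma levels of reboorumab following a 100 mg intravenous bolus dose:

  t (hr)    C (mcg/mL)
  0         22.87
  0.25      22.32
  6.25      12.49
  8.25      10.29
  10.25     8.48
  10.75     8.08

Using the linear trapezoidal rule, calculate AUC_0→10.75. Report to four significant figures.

Trapezoidal AUC_0→10.75:
  [0→0.25]: (22.87+22.32)/2 × 0.25 = 5.64875
  [0.25→6.25]: (22.32+12.49)/2 × 6 = 104.43
  [6.25→8.25]: (12.49+10.29)/2 × 2 = 22.78
  [8.25→10.25]: (10.29+8.48)/2 × 2 = 18.77
  [10.25→10.75]: (8.48+8.08)/2 × 0.5 = 4.14
  Sum = 155.76875 mcg/mL·hr

AUC = 155.8 mcg/mL·hr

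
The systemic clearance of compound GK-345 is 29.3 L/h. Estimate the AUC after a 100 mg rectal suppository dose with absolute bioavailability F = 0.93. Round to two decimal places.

AUC = 3.17 mg/L·h

AUC_0→∞ = F × Dose / CL
        = 0.93 × 100 / 29.3 = 3.17406 mg/L·h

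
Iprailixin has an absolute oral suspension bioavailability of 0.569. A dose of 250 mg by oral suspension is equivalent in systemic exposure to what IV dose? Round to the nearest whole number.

Systemic exposure from an extravascular dose = F × D_ev, so the equivalent IV dose is F × D_ev.
D_iv = F × D_ev = 0.569 × 250 = 142.25 mg

D_iv = 142 mg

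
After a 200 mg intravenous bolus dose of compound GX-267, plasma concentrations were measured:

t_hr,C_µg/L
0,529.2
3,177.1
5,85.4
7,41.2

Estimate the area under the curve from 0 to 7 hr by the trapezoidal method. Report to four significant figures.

Trapezoidal AUC_0→7:
  [0→3]: (529.2+177.1)/2 × 3 = 1059.45
  [3→5]: (177.1+85.4)/2 × 2 = 262.5
  [5→7]: (85.4+41.2)/2 × 2 = 126.6
  Sum = 1448.55 µg/L·hr

AUC = 1449 µg/L·hr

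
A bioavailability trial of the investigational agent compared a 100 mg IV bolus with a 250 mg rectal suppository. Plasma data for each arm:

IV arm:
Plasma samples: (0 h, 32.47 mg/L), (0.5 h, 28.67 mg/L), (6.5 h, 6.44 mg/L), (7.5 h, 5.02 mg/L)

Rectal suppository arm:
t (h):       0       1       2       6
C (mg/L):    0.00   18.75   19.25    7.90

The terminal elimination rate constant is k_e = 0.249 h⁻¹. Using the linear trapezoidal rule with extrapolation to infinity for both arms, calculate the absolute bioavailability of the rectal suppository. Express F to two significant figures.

F = 0.31

Trapezoidal AUC_0→7.5 (IV):
  [0→0.5]: (32.47+28.67)/2 × 0.5 = 15.285
  [0.5→6.5]: (28.67+6.44)/2 × 6 = 105.33
  [6.5→7.5]: (6.44+5.02)/2 × 1 = 5.73
  Sum = 126.345 mg/L·h
IV tail: 5.02/0.249 = 20.161; AUC_iv,0→∞ = 126.345 + 20.161 = 146.506 mg/L·h
Trapezoidal AUC_0→6 (rectal suppository):
  [0→1]: (0.00+18.75)/2 × 1 = 9.375
  [1→2]: (18.75+19.25)/2 × 1 = 19.0
  [2→6]: (19.25+7.90)/2 × 4 = 54.3
  Sum = 82.675 mg/L·h
rectal suppository tail: 7.90/0.249 = 31.727; AUC_ev,0→∞ = 82.675 + 31.727 = 114.402 mg/L·h
F = (AUC_ev/D_ev)/(AUC_iv/D_iv) = (114.402/250)/(146.506/100) = 0.457608/1.46506 = 0.3123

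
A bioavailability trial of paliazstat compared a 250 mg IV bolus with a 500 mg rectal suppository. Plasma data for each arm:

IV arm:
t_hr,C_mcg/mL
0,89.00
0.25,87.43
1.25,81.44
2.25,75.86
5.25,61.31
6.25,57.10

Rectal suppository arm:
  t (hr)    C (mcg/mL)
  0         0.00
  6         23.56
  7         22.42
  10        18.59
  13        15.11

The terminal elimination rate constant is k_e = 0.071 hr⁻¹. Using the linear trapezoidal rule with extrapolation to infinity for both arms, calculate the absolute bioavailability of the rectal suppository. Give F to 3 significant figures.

Trapezoidal AUC_0→6.25 (IV):
  [0→0.25]: (89.00+87.43)/2 × 0.25 = 22.05375
  [0.25→1.25]: (87.43+81.44)/2 × 1 = 84.435
  [1.25→2.25]: (81.44+75.86)/2 × 1 = 78.65
  [2.25→5.25]: (75.86+61.31)/2 × 3 = 205.755
  [5.25→6.25]: (61.31+57.10)/2 × 1 = 59.205
  Sum = 450.09875 mcg/mL·hr
IV tail: 57.10/0.071 = 804.225; AUC_iv,0→∞ = 450.09875 + 804.225 = 1254.32375 mcg/mL·hr
Trapezoidal AUC_0→13 (rectal suppository):
  [0→6]: (0.00+23.56)/2 × 6 = 70.68
  [6→7]: (23.56+22.42)/2 × 1 = 22.99
  [7→10]: (22.42+18.59)/2 × 3 = 61.515
  [10→13]: (18.59+15.11)/2 × 3 = 50.55
  Sum = 205.735 mcg/mL·hr
rectal suppository tail: 15.11/0.071 = 212.817; AUC_ev,0→∞ = 205.735 + 212.817 = 418.552 mcg/mL·hr
F = (AUC_ev/D_ev)/(AUC_iv/D_iv) = (418.552/500)/(1254.32375/250) = 0.837104/5.017295 = 0.1668

F = 0.167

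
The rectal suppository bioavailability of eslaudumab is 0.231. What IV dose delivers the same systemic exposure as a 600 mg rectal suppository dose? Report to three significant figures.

Systemic exposure from an extravascular dose = F × D_ev, so the equivalent IV dose is F × D_ev.
D_iv = F × D_ev = 0.231 × 600 = 138.6 mg

D_iv = 139 mg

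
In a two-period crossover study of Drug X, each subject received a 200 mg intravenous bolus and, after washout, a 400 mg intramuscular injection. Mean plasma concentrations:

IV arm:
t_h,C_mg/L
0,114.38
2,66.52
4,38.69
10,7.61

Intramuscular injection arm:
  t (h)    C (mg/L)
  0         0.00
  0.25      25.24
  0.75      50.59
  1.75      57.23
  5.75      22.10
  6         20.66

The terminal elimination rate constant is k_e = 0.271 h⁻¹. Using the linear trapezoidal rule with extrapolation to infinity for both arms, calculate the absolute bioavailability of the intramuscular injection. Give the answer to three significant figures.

Trapezoidal AUC_0→10 (IV):
  [0→2]: (114.38+66.52)/2 × 2 = 180.9
  [2→4]: (66.52+38.69)/2 × 2 = 105.21
  [4→10]: (38.69+7.61)/2 × 6 = 138.9
  Sum = 425.01 mg/L·h
IV tail: 7.61/0.271 = 28.081; AUC_iv,0→∞ = 425.01 + 28.081 = 453.091 mg/L·h
Trapezoidal AUC_0→6 (intramuscular injection):
  [0→0.25]: (0.00+25.24)/2 × 0.25 = 3.155
  [0.25→0.75]: (25.24+50.59)/2 × 0.5 = 18.9575
  [0.75→1.75]: (50.59+57.23)/2 × 1 = 53.91
  [1.75→5.75]: (57.23+22.10)/2 × 4 = 158.66
  [5.75→6]: (22.10+20.66)/2 × 0.25 = 5.345
  Sum = 240.0275 mg/L·h
intramuscular injection tail: 20.66/0.271 = 76.236; AUC_ev,0→∞ = 240.0275 + 76.236 = 316.2635 mg/L·h
F = (AUC_ev/D_ev)/(AUC_iv/D_iv) = (316.2635/400)/(453.091/200) = 0.79065875/2.265455 = 0.3490

F = 0.349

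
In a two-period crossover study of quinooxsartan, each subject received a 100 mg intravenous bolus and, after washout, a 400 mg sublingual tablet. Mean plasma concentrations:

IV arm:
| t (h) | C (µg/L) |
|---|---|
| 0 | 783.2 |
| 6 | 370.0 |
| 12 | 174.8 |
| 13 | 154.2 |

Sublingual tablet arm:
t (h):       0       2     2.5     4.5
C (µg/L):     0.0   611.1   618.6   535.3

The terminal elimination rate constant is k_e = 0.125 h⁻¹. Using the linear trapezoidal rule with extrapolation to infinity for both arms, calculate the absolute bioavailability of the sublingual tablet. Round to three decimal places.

Trapezoidal AUC_0→13 (IV):
  [0→6]: (783.2+370.0)/2 × 6 = 3459.6
  [6→12]: (370.0+174.8)/2 × 6 = 1634.4
  [12→13]: (174.8+154.2)/2 × 1 = 164.5
  Sum = 5258.5 µg/L·h
IV tail: 154.2/0.125 = 1233.600; AUC_iv,0→∞ = 5258.5 + 1233.600 = 6492.1 µg/L·h
Trapezoidal AUC_0→4.5 (sublingual tablet):
  [0→2]: (0.0+611.1)/2 × 2 = 611.1
  [2→2.5]: (611.1+618.6)/2 × 0.5 = 307.425
  [2.5→4.5]: (618.6+535.3)/2 × 2 = 1153.9
  Sum = 2072.425 µg/L·h
sublingual tablet tail: 535.3/0.125 = 4282.400; AUC_ev,0→∞ = 2072.425 + 4282.400 = 6354.825 µg/L·h
F = (AUC_ev/D_ev)/(AUC_iv/D_iv) = (6354.825/400)/(6492.1/100) = 15.8871/64.921 = 0.2447

F = 0.245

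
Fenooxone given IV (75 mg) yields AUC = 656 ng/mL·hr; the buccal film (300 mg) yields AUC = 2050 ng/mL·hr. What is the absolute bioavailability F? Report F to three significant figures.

F = 0.781

F = (AUC_ev / D_ev) / (AUC_iv / D_iv)
  = (2050/300) / (656/75)
  = 6.83333 / 8.74667 = 0.7812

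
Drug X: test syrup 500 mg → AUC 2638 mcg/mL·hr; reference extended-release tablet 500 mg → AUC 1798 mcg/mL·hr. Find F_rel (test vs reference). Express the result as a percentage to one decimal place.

F_rel = 146.7%

F_rel = (AUC_test/D_test) / (AUC_ref/D_ref)
      = (2638/500) / (1798/500)
      = 5.276 / 3.596 = 1.4672 = 146.72%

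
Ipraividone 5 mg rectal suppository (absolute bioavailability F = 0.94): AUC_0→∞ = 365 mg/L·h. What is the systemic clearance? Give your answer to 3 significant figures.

CL = 0.0129 L/h

CL = F × Dose / AUC_0→∞
   = 0.94 × 5 / 365 = 0.0128767 L/h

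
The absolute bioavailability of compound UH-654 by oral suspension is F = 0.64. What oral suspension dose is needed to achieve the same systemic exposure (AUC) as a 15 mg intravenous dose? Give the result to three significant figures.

D_oral = 23.4 mg

For equal systemic exposure: F × D_ev = D_iv
D_ev = D_iv / F = 15 / 0.64 = 23.4375 mg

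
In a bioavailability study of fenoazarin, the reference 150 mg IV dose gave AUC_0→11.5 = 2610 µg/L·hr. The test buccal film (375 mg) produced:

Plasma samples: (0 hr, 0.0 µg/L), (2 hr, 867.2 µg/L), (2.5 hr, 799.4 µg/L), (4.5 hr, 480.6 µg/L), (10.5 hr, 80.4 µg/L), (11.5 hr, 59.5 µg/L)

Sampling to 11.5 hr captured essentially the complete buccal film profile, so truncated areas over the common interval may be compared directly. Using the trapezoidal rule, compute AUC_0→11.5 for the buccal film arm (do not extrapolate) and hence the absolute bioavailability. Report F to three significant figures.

F = 0.662

Trapezoidal AUC_0→11.5 (buccal film):
  [0→2]: (0.0+867.2)/2 × 2 = 867.2
  [2→2.5]: (867.2+799.4)/2 × 0.5 = 416.65
  [2.5→4.5]: (799.4+480.6)/2 × 2 = 1280.0
  [4.5→10.5]: (480.6+80.4)/2 × 6 = 1683.0
  [10.5→11.5]: (80.4+59.5)/2 × 1 = 69.95
  Sum = 4316.8 µg/L·hr
F = (AUC_ev/D_ev)/(AUC_iv/D_iv) = (4316.8/375)/(2610/150) = 11.5115/17.4 = 0.6616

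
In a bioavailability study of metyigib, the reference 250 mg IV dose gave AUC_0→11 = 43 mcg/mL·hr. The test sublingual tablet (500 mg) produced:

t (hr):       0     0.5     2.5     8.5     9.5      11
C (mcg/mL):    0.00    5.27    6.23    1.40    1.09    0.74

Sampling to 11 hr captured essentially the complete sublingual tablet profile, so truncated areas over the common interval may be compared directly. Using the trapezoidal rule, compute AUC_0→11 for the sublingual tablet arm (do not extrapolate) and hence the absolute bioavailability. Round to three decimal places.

Trapezoidal AUC_0→11 (sublingual tablet):
  [0→0.5]: (0.00+5.27)/2 × 0.5 = 1.3175
  [0.5→2.5]: (5.27+6.23)/2 × 2 = 11.5
  [2.5→8.5]: (6.23+1.40)/2 × 6 = 22.89
  [8.5→9.5]: (1.40+1.09)/2 × 1 = 1.245
  [9.5→11]: (1.09+0.74)/2 × 1.5 = 1.3725
  Sum = 38.325 mcg/mL·hr
F = (AUC_ev/D_ev)/(AUC_iv/D_iv) = (38.325/500)/(43/250) = 0.07665/0.172 = 0.4456

F = 0.446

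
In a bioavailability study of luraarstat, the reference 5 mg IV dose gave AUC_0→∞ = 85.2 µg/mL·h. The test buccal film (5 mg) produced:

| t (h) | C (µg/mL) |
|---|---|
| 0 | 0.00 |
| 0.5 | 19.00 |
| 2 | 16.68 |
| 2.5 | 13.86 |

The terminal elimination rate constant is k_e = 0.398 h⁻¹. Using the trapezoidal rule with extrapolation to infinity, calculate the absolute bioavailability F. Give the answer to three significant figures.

Trapezoidal AUC_0→2.5 (buccal film):
  [0→0.5]: (0.00+19.00)/2 × 0.5 = 4.75
  [0.5→2]: (19.00+16.68)/2 × 1.5 = 26.76
  [2→2.5]: (16.68+13.86)/2 × 0.5 = 7.635
  Sum = 39.145 µg/mL·h
Tail: C_last/k_e = 13.86/0.398 = 34.824
AUC_0→∞ (buccal film) = 39.145 + 34.824 = 73.969 µg/mL·h
F = (AUC_ev/D_ev)/(AUC_iv/D_iv) = (73.969/5)/(85.2/5) = 14.7938/17.04 = 0.8682

F = 0.868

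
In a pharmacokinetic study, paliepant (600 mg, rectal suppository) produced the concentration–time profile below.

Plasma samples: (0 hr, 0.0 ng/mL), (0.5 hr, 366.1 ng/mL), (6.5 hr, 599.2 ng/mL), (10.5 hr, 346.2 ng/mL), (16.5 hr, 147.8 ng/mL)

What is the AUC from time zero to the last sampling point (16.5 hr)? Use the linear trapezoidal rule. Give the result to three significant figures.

AUC = 6360 ng/mL·hr

Trapezoidal AUC_0→16.5:
  [0→0.5]: (0.0+366.1)/2 × 0.5 = 91.525
  [0.5→6.5]: (366.1+599.2)/2 × 6 = 2895.9
  [6.5→10.5]: (599.2+346.2)/2 × 4 = 1890.8
  [10.5→16.5]: (346.2+147.8)/2 × 6 = 1482.0
  Sum = 6360.225 ng/mL·hr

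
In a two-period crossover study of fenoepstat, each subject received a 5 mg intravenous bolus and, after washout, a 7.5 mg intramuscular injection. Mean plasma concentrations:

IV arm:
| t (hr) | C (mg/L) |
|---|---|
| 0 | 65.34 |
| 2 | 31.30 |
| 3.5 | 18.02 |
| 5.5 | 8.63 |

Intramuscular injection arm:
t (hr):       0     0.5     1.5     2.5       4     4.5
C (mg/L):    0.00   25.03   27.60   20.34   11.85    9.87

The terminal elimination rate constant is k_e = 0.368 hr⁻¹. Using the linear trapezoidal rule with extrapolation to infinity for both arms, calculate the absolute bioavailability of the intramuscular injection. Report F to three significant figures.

F = 0.410

Trapezoidal AUC_0→5.5 (IV):
  [0→2]: (65.34+31.30)/2 × 2 = 96.64
  [2→3.5]: (31.30+18.02)/2 × 1.5 = 36.99
  [3.5→5.5]: (18.02+8.63)/2 × 2 = 26.65
  Sum = 160.28 mg/L·hr
IV tail: 8.63/0.368 = 23.451; AUC_iv,0→∞ = 160.28 + 23.451 = 183.731 mg/L·hr
Trapezoidal AUC_0→4.5 (intramuscular injection):
  [0→0.5]: (0.00+25.03)/2 × 0.5 = 6.2575
  [0.5→1.5]: (25.03+27.60)/2 × 1 = 26.315
  [1.5→2.5]: (27.60+20.34)/2 × 1 = 23.97
  [2.5→4]: (20.34+11.85)/2 × 1.5 = 24.1425
  [4→4.5]: (11.85+9.87)/2 × 0.5 = 5.43
  Sum = 86.115 mg/L·hr
intramuscular injection tail: 9.87/0.368 = 26.821; AUC_ev,0→∞ = 86.115 + 26.821 = 112.936 mg/L·hr
F = (AUC_ev/D_ev)/(AUC_iv/D_iv) = (112.936/7.5)/(183.731/5) = 15.0581/36.7462 = 0.4098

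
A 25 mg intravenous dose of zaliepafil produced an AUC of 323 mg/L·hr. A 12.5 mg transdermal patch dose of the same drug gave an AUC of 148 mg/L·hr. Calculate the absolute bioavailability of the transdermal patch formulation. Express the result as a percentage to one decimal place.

F = 91.6%

F = (AUC_ev / D_ev) / (AUC_iv / D_iv)
  = (148/12.5) / (323/25)
  = 11.84 / 12.92 = 0.9164
  = 91.64%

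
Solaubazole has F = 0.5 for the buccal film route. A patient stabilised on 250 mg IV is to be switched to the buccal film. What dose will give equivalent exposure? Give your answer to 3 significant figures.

For equal systemic exposure: F × D_ev = D_iv
D_ev = D_iv / F = 250 / 0.5 = 500 mg

D_buccal = 500 mg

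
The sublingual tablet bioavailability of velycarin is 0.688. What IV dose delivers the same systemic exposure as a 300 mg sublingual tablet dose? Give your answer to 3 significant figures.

Systemic exposure from an extravascular dose = F × D_ev, so the equivalent IV dose is F × D_ev.
D_iv = F × D_ev = 0.688 × 300 = 206.4 mg

D_iv = 206 mg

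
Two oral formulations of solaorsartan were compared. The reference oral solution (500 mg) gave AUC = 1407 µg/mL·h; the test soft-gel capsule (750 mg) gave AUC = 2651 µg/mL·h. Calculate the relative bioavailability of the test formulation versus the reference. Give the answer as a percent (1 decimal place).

F_rel = 125.6%

F_rel = (AUC_test/D_test) / (AUC_ref/D_ref)
      = (2651/750) / (1407/500)
      = 3.53467 / 2.814 = 1.2561 = 125.61%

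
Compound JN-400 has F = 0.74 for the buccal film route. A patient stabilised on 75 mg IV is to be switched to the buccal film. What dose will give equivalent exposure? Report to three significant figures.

For equal systemic exposure: F × D_ev = D_iv
D_ev = D_iv / F = 75 / 0.74 = 101.351 mg

D_buccal = 101 mg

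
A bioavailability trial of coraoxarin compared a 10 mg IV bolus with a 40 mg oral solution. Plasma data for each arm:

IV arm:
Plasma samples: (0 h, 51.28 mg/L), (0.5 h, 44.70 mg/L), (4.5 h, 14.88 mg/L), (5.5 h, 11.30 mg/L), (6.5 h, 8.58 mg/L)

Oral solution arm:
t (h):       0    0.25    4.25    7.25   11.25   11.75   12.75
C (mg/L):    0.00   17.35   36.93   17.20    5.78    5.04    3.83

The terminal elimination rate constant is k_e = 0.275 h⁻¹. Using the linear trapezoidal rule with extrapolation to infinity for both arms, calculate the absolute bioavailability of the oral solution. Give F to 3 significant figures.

F = 0.328

Trapezoidal AUC_0→6.5 (IV):
  [0→0.5]: (51.28+44.70)/2 × 0.5 = 23.995
  [0.5→4.5]: (44.70+14.88)/2 × 4 = 119.16
  [4.5→5.5]: (14.88+11.30)/2 × 1 = 13.09
  [5.5→6.5]: (11.30+8.58)/2 × 1 = 9.94
  Sum = 166.185 mg/L·h
IV tail: 8.58/0.275 = 31.200; AUC_iv,0→∞ = 166.185 + 31.200 = 197.385 mg/L·h
Trapezoidal AUC_0→12.75 (oral solution):
  [0→0.25]: (0.00+17.35)/2 × 0.25 = 2.16875
  [0.25→4.25]: (17.35+36.93)/2 × 4 = 108.56
  [4.25→7.25]: (36.93+17.20)/2 × 3 = 81.195
  [7.25→11.25]: (17.20+5.78)/2 × 4 = 45.96
  [11.25→11.75]: (5.78+5.04)/2 × 0.5 = 2.705
  [11.75→12.75]: (5.04+3.83)/2 × 1 = 4.435
  Sum = 245.02375 mg/L·h
oral solution tail: 3.83/0.275 = 13.927; AUC_ev,0→∞ = 245.02375 + 13.927 = 258.95075 mg/L·h
F = (AUC_ev/D_ev)/(AUC_iv/D_iv) = (258.95075/40)/(197.385/10) = 6.47377/19.7385 = 0.3280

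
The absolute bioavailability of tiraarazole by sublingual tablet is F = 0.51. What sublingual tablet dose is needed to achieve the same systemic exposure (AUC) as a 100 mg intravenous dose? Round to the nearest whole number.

D_sublingual = 196 mg

For equal systemic exposure: F × D_ev = D_iv
D_ev = D_iv / F = 100 / 0.51 = 196.078 mg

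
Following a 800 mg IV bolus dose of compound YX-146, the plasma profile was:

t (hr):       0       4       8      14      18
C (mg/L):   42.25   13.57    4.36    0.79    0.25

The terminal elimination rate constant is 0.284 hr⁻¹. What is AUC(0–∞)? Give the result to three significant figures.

AUC = 166 mg/L·hr

Trapezoidal AUC_0→18:
  [0→4]: (42.25+13.57)/2 × 4 = 111.64
  [4→8]: (13.57+4.36)/2 × 4 = 35.86
  [8→14]: (4.36+0.79)/2 × 6 = 15.45
  [14→18]: (0.79+0.25)/2 × 4 = 2.08
  Sum = 165.03 mg/L·hr
Extrapolated tail: C_last / k_e = 0.25 / 0.284 = 0.880
AUC_0→∞ = 165.03 + 0.880 = 165.91 mg/L·hr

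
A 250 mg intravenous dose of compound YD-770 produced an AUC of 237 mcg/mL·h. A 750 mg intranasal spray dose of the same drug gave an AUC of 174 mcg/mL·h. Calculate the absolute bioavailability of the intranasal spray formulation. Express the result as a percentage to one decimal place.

F = (AUC_ev / D_ev) / (AUC_iv / D_iv)
  = (174/750) / (237/250)
  = 0.232 / 0.948 = 0.2447
  = 24.47%

F = 24.5%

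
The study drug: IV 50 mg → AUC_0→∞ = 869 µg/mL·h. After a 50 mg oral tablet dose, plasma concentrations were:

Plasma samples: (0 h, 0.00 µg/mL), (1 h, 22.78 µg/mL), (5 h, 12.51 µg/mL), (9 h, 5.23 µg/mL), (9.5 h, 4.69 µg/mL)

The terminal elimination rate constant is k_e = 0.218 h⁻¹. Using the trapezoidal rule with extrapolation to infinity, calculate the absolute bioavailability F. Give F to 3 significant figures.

F = 0.163

Trapezoidal AUC_0→9.5 (oral tablet):
  [0→1]: (0.00+22.78)/2 × 1 = 11.39
  [1→5]: (22.78+12.51)/2 × 4 = 70.58
  [5→9]: (12.51+5.23)/2 × 4 = 35.48
  [9→9.5]: (5.23+4.69)/2 × 0.5 = 2.48
  Sum = 119.93 µg/mL·h
Tail: C_last/k_e = 4.69/0.218 = 21.514
AUC_0→∞ (oral tablet) = 119.93 + 21.514 = 141.444 µg/mL·h
F = (AUC_ev/D_ev)/(AUC_iv/D_iv) = (141.444/50)/(869/50) = 2.82888/17.38 = 0.1628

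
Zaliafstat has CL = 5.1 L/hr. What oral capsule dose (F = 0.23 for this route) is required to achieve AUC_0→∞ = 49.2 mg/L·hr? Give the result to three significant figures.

Dose = CL × AUC_0→∞ / F
     = 5.1 × 49.2 / 0.23 = 1090.96 mg

Dose = 1090 mg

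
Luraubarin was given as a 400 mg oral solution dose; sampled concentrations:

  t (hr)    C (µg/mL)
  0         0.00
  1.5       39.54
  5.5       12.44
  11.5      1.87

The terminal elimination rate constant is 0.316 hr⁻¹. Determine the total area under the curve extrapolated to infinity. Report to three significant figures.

Trapezoidal AUC_0→11.5:
  [0→1.5]: (0.00+39.54)/2 × 1.5 = 29.655
  [1.5→5.5]: (39.54+12.44)/2 × 4 = 103.96
  [5.5→11.5]: (12.44+1.87)/2 × 6 = 42.93
  Sum = 176.545 µg/mL·hr
Extrapolated tail: C_last / k_e = 1.87 / 0.316 = 5.918
AUC_0→∞ = 176.545 + 5.918 = 182.463 µg/mL·hr

AUC = 182 µg/mL·hr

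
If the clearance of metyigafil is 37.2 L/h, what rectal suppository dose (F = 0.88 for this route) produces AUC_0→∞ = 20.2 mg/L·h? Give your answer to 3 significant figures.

Dose = CL × AUC_0→∞ / F
     = 37.2 × 20.2 / 0.88 = 853.909 mg

Dose = 854 mg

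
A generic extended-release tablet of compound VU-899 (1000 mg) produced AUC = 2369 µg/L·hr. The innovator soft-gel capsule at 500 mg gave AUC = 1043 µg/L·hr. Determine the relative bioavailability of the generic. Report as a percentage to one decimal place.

F_rel = 113.6%

F_rel = (AUC_test/D_test) / (AUC_ref/D_ref)
      = (2369/1000) / (1043/500)
      = 2.369 / 2.086 = 1.1357 = 113.57%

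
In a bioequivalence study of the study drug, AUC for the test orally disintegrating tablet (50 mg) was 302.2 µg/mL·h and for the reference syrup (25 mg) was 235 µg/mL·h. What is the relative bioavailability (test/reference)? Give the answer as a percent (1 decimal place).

F_rel = 64.3%

F_rel = (AUC_test/D_test) / (AUC_ref/D_ref)
      = (302.2/50) / (235/25)
      = 6.044 / 9.4 = 0.6430 = 64.30%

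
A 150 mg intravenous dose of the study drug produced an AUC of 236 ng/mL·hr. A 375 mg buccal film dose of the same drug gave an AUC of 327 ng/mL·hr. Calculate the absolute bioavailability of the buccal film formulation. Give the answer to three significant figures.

F = (AUC_ev / D_ev) / (AUC_iv / D_iv)
  = (327/375) / (236/150)
  = 0.872 / 1.57333 = 0.5542

F = 0.554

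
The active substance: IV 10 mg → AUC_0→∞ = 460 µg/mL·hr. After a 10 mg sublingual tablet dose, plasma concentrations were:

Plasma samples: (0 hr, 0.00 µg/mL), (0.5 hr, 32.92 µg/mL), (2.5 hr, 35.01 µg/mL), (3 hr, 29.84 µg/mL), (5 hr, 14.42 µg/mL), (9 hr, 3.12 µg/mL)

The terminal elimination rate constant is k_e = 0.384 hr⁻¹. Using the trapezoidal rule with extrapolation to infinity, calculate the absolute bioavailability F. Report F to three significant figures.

F = 0.391

Trapezoidal AUC_0→9 (sublingual tablet):
  [0→0.5]: (0.00+32.92)/2 × 0.5 = 8.23
  [0.5→2.5]: (32.92+35.01)/2 × 2 = 67.93
  [2.5→3]: (35.01+29.84)/2 × 0.5 = 16.2125
  [3→5]: (29.84+14.42)/2 × 2 = 44.26
  [5→9]: (14.42+3.12)/2 × 4 = 35.08
  Sum = 171.7125 µg/mL·hr
Tail: C_last/k_e = 3.12/0.384 = 8.125
AUC_0→∞ (sublingual tablet) = 171.7125 + 8.125 = 179.8375 µg/mL·hr
F = (AUC_ev/D_ev)/(AUC_iv/D_iv) = (179.8375/10)/(460/10) = 17.98375/46 = 0.3910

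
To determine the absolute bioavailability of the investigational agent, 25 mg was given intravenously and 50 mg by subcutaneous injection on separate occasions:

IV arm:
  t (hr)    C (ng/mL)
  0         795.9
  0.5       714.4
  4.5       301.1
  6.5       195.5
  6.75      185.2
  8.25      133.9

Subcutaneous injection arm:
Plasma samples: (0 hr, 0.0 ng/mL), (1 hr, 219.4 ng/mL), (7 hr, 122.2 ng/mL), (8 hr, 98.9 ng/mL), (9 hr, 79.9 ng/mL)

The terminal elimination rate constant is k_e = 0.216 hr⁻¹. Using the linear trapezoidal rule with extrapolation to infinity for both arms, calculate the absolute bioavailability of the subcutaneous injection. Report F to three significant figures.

F = 0.224

Trapezoidal AUC_0→8.25 (IV):
  [0→0.5]: (795.9+714.4)/2 × 0.5 = 377.575
  [0.5→4.5]: (714.4+301.1)/2 × 4 = 2031.0
  [4.5→6.5]: (301.1+195.5)/2 × 2 = 496.6
  [6.5→6.75]: (195.5+185.2)/2 × 0.25 = 47.5875
  [6.75→8.25]: (185.2+133.9)/2 × 1.5 = 239.325
  Sum = 3192.0875 ng/mL·hr
IV tail: 133.9/0.216 = 619.907; AUC_iv,0→∞ = 3192.0875 + 619.907 = 3811.9945 ng/mL·hr
Trapezoidal AUC_0→9 (subcutaneous injection):
  [0→1]: (0.0+219.4)/2 × 1 = 109.7
  [1→7]: (219.4+122.2)/2 × 6 = 1024.8
  [7→8]: (122.2+98.9)/2 × 1 = 110.55
  [8→9]: (98.9+79.9)/2 × 1 = 89.4
  Sum = 1334.45 ng/mL·hr
subcutaneous injection tail: 79.9/0.216 = 369.907; AUC_ev,0→∞ = 1334.45 + 369.907 = 1704.357 ng/mL·hr
F = (AUC_ev/D_ev)/(AUC_iv/D_iv) = (1704.357/50)/(3811.9945/25) = 34.08714/152.47978 = 0.2236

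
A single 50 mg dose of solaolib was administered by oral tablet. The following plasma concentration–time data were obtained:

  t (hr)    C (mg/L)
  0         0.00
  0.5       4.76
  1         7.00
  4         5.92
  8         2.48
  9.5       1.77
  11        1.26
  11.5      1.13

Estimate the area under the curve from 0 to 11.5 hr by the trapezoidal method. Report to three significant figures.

Trapezoidal AUC_0→11.5:
  [0→0.5]: (0.00+4.76)/2 × 0.5 = 1.19
  [0.5→1]: (4.76+7.00)/2 × 0.5 = 2.94
  [1→4]: (7.00+5.92)/2 × 3 = 19.38
  [4→8]: (5.92+2.48)/2 × 4 = 16.8
  [8→9.5]: (2.48+1.77)/2 × 1.5 = 3.1875
  [9.5→11]: (1.77+1.26)/2 × 1.5 = 2.2725
  [11→11.5]: (1.26+1.13)/2 × 0.5 = 0.5975
  Sum = 46.3675 mg/L·hr

AUC = 46.4 mg/L·hr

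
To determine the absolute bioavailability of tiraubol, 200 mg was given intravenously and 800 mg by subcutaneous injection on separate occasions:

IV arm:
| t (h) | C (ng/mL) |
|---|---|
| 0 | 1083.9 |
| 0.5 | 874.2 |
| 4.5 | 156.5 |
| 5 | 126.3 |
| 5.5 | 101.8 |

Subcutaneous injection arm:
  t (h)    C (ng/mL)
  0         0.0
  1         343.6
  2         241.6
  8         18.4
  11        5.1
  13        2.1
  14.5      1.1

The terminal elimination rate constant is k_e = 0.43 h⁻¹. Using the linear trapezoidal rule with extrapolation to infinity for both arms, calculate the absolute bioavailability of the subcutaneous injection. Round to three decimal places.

Trapezoidal AUC_0→5.5 (IV):
  [0→0.5]: (1083.9+874.2)/2 × 0.5 = 489.525
  [0.5→4.5]: (874.2+156.5)/2 × 4 = 2061.4
  [4.5→5]: (156.5+126.3)/2 × 0.5 = 70.7
  [5→5.5]: (126.3+101.8)/2 × 0.5 = 57.025
  Sum = 2678.65 ng/mL·h
IV tail: 101.8/0.43 = 236.744; AUC_iv,0→∞ = 2678.65 + 236.744 = 2915.394 ng/mL·h
Trapezoidal AUC_0→14.5 (subcutaneous injection):
  [0→1]: (0.0+343.6)/2 × 1 = 171.8
  [1→2]: (343.6+241.6)/2 × 1 = 292.6
  [2→8]: (241.6+18.4)/2 × 6 = 780.0
  [8→11]: (18.4+5.1)/2 × 3 = 35.25
  [11→13]: (5.1+2.1)/2 × 2 = 7.2
  [13→14.5]: (2.1+1.1)/2 × 1.5 = 2.4
  Sum = 1289.25 ng/mL·h
subcutaneous injection tail: 1.1/0.43 = 2.558; AUC_ev,0→∞ = 1289.25 + 2.558 = 1291.808 ng/mL·h
F = (AUC_ev/D_ev)/(AUC_iv/D_iv) = (1291.808/800)/(2915.394/200) = 1.61476/14.57697 = 0.1108

F = 0.111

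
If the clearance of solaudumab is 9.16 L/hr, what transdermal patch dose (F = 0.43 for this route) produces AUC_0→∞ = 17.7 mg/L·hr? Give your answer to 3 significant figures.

Dose = 377 mg

Dose = CL × AUC_0→∞ / F
     = 9.16 × 17.7 / 0.43 = 377.051 mg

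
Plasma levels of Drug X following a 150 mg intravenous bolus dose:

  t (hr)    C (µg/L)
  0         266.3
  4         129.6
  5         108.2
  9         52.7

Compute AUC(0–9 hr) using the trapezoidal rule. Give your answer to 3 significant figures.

Trapezoidal AUC_0→9:
  [0→4]: (266.3+129.6)/2 × 4 = 791.8
  [4→5]: (129.6+108.2)/2 × 1 = 118.9
  [5→9]: (108.2+52.7)/2 × 4 = 321.8
  Sum = 1232.5 µg/L·hr

AUC = 1230 µg/L·hr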